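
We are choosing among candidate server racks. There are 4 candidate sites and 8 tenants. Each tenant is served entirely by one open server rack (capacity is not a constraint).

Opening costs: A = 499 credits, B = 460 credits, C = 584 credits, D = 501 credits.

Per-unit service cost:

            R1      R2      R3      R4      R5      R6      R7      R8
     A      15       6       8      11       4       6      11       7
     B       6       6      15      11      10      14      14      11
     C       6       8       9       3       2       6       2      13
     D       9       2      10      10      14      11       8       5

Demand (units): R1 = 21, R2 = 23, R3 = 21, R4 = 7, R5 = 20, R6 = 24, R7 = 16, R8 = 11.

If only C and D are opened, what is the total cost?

Total cost: 1738

Each tenant is assigned to its cheapest site among the open ones.
{C, D}: R1→C 6·21=126, R2→D 2·23=46, R3→C 9·21=189, R4→C 3·7=21, R5→C 2·20=40, R6→C 6·24=144, R7→C 2·16=32, R8→D 5·11=55. Service 653; fixed 1085; total 1738.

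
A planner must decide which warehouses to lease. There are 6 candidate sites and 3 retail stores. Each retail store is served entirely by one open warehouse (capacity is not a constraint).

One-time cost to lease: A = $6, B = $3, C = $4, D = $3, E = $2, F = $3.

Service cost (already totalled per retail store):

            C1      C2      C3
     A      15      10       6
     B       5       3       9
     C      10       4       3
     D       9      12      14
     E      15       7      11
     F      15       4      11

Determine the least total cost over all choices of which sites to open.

Minimum total cost: 18

For any fixed open set, each retail store goes to its cheapest open site; total = fixed + service.
{B, C}: C1→B 5, C2→B 3, C3→C 3. Service 11; fixed 7; total 18.
{B}: C1→B 5, C2→B 3, C3→B 9. Service 17; fixed 3; total 20.
{B, C, E}: C1→B 5, C2→B 3, C3→C 3. Service 11; fixed 9; total 20.
{A, B, C, D, E, F}: C1→B 5, C2→B 3, C3→C 3. Service 11; fixed 21; total 32.
No other subset beats 18.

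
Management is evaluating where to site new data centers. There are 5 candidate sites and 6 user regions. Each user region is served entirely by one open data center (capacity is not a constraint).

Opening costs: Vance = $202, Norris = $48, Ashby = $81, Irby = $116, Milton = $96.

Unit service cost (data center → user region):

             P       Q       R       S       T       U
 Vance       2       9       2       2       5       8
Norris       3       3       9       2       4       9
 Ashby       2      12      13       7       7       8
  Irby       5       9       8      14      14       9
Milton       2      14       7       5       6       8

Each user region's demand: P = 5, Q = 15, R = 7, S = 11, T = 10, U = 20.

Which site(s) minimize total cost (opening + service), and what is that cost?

Open Norris only; minimum total cost 413.

For any fixed open set, each user region goes to its cheapest open site; total = fixed + service.
{Norris}: P→Norris 3·5=15, Q→Norris 3·15=45, R→Norris 9·7=63, S→Norris 2·11=22, T→Norris 4·10=40, U→Norris 9·20=180. Service 365; fixed 48; total 413.
{Norris, Ashby}: P→Ashby 2·5=10, Q→Norris 3·15=45, R→Norris 9·7=63, S→Norris 2·11=22, T→Norris 4·10=40, U→Ashby 8·20=160. Service 340; fixed 129; total 469.
{Norris, Milton}: P→Milton 2·5=10, Q→Norris 3·15=45, R→Milton 7·7=49, S→Norris 2·11=22, T→Norris 4·10=40, U→Milton 8·20=160. Service 326; fixed 144; total 470.
{Vance, Norris, Ashby, Irby, Milton}: P→Vance 2·5=10, Q→Norris 3·15=45, R→Vance 2·7=14, S→Vance 2·11=22, T→Norris 4·10=40, U→Vance 8·20=160. Service 291; fixed 543; total 834.
No other subset beats 413.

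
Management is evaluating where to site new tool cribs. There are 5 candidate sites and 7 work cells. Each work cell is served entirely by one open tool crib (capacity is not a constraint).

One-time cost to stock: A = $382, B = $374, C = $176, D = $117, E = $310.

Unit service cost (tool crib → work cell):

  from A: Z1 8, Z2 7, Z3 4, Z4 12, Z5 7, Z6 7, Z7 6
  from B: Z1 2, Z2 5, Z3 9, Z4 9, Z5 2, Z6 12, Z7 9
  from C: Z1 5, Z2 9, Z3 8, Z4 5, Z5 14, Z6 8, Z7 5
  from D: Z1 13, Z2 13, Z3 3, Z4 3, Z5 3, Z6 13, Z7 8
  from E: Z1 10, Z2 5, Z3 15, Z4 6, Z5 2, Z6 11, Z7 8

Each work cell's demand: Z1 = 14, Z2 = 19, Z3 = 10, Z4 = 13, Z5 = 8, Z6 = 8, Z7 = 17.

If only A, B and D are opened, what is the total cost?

Each work cell is assigned to its cheapest site among the open ones.
{A, B, D}: Z1→B 2·14=28, Z2→B 5·19=95, Z3→D 3·10=30, Z4→D 3·13=39, Z5→B 2·8=16, Z6→A 7·8=56, Z7→A 6·17=102. Service 366; fixed 873; total 1239.

Total cost: 1239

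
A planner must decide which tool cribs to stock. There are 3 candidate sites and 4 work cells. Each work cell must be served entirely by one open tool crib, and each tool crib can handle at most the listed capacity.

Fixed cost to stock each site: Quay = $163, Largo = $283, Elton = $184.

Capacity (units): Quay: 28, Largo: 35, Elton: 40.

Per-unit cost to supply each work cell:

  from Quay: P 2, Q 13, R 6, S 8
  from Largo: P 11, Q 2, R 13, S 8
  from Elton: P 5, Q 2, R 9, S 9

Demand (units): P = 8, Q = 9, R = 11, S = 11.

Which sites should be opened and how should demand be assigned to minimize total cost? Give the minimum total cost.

Minimum total cost: 440

Open {Elton}: P→Elton 5·8=40, Q→Elton 2·9=18, R→Elton 9·11=99, S→Elton 9·11=99.
Loads: Elton carries 39/40. Service 256; fixed 184; total 440.
Next best feasible plan costs 546.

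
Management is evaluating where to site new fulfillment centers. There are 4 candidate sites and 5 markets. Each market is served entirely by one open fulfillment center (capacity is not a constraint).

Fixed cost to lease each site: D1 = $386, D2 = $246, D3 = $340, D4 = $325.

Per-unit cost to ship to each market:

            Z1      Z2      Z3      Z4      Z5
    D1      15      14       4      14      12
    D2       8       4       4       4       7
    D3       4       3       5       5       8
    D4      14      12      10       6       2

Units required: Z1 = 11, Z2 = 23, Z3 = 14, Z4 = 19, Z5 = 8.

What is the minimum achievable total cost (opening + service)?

For any fixed open set, each market goes to its cheapest open site; total = fixed + service.
{D2}: Z1→D2 8·11=88, Z2→D2 4·23=92, Z3→D2 4·14=56, Z4→D2 4·19=76, Z5→D2 7·8=56. Service 368; fixed 246; total 614.
{D3}: service 342 + fixed 340 = 682
{D2, D3}: service 301 + fixed 586 = 887
{D1, D2, D3, D4}: service 261 + fixed 1297 = 1558
No other subset beats 614.

Minimum total cost: 614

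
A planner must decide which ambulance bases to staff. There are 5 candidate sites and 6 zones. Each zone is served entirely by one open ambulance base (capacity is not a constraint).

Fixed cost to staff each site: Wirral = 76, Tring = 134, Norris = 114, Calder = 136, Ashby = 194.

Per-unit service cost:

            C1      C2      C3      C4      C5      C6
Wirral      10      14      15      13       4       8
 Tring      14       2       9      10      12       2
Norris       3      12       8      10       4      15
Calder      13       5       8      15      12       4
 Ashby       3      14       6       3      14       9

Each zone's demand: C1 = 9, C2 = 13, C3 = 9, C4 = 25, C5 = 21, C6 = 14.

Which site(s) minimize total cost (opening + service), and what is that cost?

For any fixed open set, each zone goes to its cheapest open site; total = fixed + service.
{Wirral, Tring, Ashby}: C1→Ashby 3·9=27, C2→Tring 2·13=26, C3→Ashby 6·9=54, C4→Ashby 3·25=75, C5→Wirral 4·21=84, C6→Tring 2·14=28. Service 294; fixed 404; total 698.
{Tring, Norris}: service 487 + fixed 248 = 735
{Tring, Norris, Ashby}: C1→Norris 3·9=27, C2→Tring 2·13=26, C3→Ashby 6·9=54, C4→Ashby 3·25=75, C5→Norris 4·21=84, C6→Tring 2·14=28. Service 294; fixed 442; total 736.
{Wirral, Tring, Norris, Calder, Ashby}: service 294 + fixed 654 = 948
No other subset beats 698.

Open Wirral, Tring and Ashby; minimum total cost 698.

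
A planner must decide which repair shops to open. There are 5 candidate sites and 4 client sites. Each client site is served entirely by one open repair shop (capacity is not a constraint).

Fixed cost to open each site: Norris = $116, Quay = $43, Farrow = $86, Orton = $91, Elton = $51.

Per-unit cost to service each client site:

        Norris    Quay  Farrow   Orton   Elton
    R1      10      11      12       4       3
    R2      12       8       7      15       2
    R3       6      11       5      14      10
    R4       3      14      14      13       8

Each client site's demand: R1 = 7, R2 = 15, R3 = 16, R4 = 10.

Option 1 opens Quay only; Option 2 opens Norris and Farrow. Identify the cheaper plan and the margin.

Option 2 is cheaper by 69.

Option 1: {Quay}: R1→Quay 11·7=77, R2→Quay 8·15=120, R3→Quay 11·16=176, R4→Quay 14·10=140. Service 513; fixed 43; total 556.
Option 2: {Norris, Farrow}: R1→Norris 10·7=70, R2→Farrow 7·15=105, R3→Farrow 5·16=80, R4→Norris 3·10=30. Service 285; fixed 202; total 487.
Difference: |556 − 487| = 69.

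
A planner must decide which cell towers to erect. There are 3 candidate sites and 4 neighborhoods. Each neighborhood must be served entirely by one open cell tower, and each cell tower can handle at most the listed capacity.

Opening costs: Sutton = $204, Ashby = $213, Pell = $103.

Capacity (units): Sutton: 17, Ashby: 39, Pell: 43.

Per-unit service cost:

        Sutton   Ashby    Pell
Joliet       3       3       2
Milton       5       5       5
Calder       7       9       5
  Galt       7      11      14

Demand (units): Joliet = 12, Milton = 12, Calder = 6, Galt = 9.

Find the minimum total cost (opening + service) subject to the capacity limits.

Minimum total cost: 343

Open {Pell}: Joliet→Pell 2·12=24, Milton→Pell 5·12=60, Calder→Pell 5·6=30, Galt→Pell 14·9=126.
Loads: Pell carries 39/43. Service 240; fixed 103; total 343.
Next best feasible plan costs 462.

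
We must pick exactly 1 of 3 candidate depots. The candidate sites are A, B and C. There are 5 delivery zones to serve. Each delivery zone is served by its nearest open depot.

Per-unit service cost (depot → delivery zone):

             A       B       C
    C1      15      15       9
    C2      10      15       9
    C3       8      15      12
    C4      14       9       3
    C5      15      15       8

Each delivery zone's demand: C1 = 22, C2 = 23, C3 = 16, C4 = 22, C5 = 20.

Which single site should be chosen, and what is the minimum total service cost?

Choose C only; total service cost 823.

With exactly 1 open, each delivery zone uses its cheapest among the chosen.
{C}: C1→C 9·22=198, C2→C 9·23=207, C3→C 12·16=192, C4→C 3·22=66, C5→C 8·20=160. Service cost 823.
{A}: service cost 1296
{B}: service cost 1413
Among all 3 size-1 choices, {C} is lowest.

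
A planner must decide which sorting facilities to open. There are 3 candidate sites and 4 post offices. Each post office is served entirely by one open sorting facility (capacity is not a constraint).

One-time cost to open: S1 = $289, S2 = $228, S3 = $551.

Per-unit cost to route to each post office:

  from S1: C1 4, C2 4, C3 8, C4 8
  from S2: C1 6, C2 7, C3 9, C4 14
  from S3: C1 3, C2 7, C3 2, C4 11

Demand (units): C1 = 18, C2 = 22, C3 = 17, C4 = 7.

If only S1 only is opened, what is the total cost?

Each post office is assigned to its cheapest site among the open ones.
{S1}: C1→S1 4·18=72, C2→S1 4·22=88, C3→S1 8·17=136, C4→S1 8·7=56. Service 352; fixed 289; total 641.

Total cost: 641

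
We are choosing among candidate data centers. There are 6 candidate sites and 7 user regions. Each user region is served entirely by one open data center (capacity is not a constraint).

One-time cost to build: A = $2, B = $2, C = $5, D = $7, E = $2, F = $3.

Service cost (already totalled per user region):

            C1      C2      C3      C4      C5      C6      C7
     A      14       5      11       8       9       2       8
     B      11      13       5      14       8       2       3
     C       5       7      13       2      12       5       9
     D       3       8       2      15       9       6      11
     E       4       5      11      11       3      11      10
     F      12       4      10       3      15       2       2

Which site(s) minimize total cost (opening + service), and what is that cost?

Open B, E and F; minimum total cost 30.

For any fixed open set, each user region goes to its cheapest open site; total = fixed + service.
{B, E, F}: C1→E 4, C2→F 4, C3→B 5, C4→F 3, C5→E 3, C6→B 2, C7→F 2. Service 23; fixed 7; total 30.
{D, E, F}: service 19 + fixed 12 = 31
{A, B, E, F}: service 23 + fixed 9 = 32
{A, B, C, D, E, F}: service 18 + fixed 21 = 39
No other subset beats 30.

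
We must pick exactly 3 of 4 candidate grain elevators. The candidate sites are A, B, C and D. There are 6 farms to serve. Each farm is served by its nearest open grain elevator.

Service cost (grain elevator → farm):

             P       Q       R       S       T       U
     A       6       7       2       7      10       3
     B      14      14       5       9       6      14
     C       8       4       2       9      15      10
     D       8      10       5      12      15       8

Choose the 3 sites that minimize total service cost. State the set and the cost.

With exactly 3 open, each farm uses its cheapest among the chosen.
{A, B, C}: P→A 6, Q→C 4, R→A 2, S→A 7, T→B 6, U→A 3. Service cost 28.
{A, B, D}: service cost 31
{A, C, D}: service cost 32
Among all 4 size-3 choices, {A, B, C} is lowest.

Choose A, B and C; total service cost 28.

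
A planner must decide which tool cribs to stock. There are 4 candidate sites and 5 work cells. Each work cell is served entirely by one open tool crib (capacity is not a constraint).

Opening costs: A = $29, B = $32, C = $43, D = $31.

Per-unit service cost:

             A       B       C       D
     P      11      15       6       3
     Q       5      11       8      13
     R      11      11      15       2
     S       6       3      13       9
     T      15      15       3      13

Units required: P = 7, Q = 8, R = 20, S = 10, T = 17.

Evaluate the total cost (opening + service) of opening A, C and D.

Each work cell is assigned to its cheapest site among the open ones.
{A, C, D}: P→D 3·7=21, Q→A 5·8=40, R→D 2·20=40, S→A 6·10=60, T→C 3·17=51. Service 212; fixed 103; total 315.

Total cost: 315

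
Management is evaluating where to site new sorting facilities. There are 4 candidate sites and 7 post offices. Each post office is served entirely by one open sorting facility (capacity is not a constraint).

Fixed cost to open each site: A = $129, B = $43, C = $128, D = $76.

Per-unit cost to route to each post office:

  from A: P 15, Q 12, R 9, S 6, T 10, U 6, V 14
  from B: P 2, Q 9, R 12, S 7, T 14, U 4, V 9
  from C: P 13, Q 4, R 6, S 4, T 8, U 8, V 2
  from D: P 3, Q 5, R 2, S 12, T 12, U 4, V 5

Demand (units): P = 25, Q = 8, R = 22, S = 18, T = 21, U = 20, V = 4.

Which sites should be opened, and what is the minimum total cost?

Open C and D; minimum total cost 683.

For any fixed open set, each post office goes to its cheapest open site; total = fixed + service.
{C, D}: P→D 3·25=75, Q→C 4·8=32, R→D 2·22=44, S→C 4·18=72, T→C 8·21=168, U→D 4·20=80, V→C 2·4=8. Service 479; fixed 204; total 683.
{B, C, D}: service 454 + fixed 247 = 701
{B, C}: service 542 + fixed 171 = 713
{A, B, C, D}: P→B 2·25=50, Q→C 4·8=32, R→D 2·22=44, S→C 4·18=72, T→C 8·21=168, U→B 4·20=80, V→C 2·4=8. Service 454; fixed 376; total 830.
No other subset beats 683.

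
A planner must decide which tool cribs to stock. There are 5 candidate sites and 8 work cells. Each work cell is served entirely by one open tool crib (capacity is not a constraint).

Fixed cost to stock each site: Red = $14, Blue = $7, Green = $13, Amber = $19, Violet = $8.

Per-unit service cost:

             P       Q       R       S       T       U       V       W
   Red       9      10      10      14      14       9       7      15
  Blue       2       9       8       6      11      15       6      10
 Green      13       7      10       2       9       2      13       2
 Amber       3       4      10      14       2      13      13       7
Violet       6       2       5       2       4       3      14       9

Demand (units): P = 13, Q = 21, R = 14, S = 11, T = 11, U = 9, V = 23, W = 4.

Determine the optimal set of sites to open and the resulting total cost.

Open Blue, Green, Amber and Violet; minimum total cost 393.

For any fixed open set, each work cell goes to its cheapest open site; total = fixed + service.
{Blue, Green, Amber, Violet}: P→Blue 2·13=26, Q→Violet 2·21=42, R→Violet 5·14=70, S→Green 2·11=22, T→Amber 2·11=22, U→Green 2·9=18, V→Blue 6·23=138, W→Green 2·4=8. Service 346; fixed 47; total 393.
{Blue, Green, Violet}: P→Blue 2·13=26, Q→Violet 2·21=42, R→Violet 5·14=70, S→Green 2·11=22, T→Violet 4·11=44, U→Green 2·9=18, V→Blue 6·23=138, W→Green 2·4=8. Service 368; fixed 28; total 396.
{Red, Blue, Green, Amber, Violet}: P→Blue 2·13=26, Q→Violet 2·21=42, R→Violet 5·14=70, S→Green 2·11=22, T→Amber 2·11=22, U→Green 2·9=18, V→Blue 6·23=138, W→Green 2·4=8. Service 346; fixed 61; total 407.
{Blue}: P→Blue 2·13=26, Q→Blue 9·21=189, R→Blue 8·14=112, S→Blue 6·11=66, T→Blue 11·11=121, U→Blue 15·9=135, V→Blue 6·23=138, W→Blue 10·4=40. Service 827; fixed 7; total 834.
No other subset beats 393.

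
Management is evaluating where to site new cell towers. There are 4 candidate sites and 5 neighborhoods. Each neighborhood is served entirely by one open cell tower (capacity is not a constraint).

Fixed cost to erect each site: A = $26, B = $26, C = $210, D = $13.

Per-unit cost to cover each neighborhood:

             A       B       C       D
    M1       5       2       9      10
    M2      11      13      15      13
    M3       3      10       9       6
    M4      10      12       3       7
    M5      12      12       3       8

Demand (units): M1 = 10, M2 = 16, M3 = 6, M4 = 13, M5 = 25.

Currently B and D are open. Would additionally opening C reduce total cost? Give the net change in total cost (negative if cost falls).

Current service cost with {B, D}: 555.
Adding C: each neighborhood re-picks its cheapest; new service cost 378, saving 177.
Extra fixed cost: 210. Net change = 210 − 177 = 33.
(Totals: 594 → 627.)

No — net change +33 (cost rises by 33).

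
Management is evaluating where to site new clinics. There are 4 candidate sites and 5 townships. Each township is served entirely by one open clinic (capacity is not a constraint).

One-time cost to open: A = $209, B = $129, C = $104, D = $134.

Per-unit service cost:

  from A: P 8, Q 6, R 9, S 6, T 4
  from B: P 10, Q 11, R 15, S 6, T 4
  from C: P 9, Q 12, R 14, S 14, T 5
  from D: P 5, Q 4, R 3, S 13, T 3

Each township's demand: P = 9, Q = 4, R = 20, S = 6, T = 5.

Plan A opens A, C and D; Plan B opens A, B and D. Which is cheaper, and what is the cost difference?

Plan A is cheaper by 25.

Plan A: {A, C, D}: P→D 5·9=45, Q→D 4·4=16, R→D 3·20=60, S→A 6·6=36, T→D 3·5=15. Service 172; fixed 447; total 619.
Plan B: {A, B, D}: P→D 5·9=45, Q→D 4·4=16, R→D 3·20=60, S→A 6·6=36, T→D 3·5=15. Service 172; fixed 472; total 644.
Difference: |619 − 644| = 25.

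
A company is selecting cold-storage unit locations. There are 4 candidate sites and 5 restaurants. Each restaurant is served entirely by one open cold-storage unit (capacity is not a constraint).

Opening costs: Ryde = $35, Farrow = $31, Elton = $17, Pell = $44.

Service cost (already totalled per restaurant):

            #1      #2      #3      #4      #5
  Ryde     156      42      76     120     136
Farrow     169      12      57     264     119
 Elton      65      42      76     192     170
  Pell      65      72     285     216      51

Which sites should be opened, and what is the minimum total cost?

For any fixed open set, each restaurant goes to its cheapest open site; total = fixed + service.
{Ryde, Farrow, Pell}: #1→Pell 65, #2→Farrow 12, #3→Farrow 57, #4→Ryde 120, #5→Pell 51. Service 305; fixed 110; total 415.
{Ryde, Farrow, Elton, Pell}: service 305 + fixed 127 = 432
{Ryde, Pell}: service 354 + fixed 79 = 433
{Elton}: service 545 + fixed 17 = 562
(All 15 nonempty subsets were checked; Ryde, Farrow and Pell is lowest.)

Open Ryde, Farrow and Pell; minimum total cost 415.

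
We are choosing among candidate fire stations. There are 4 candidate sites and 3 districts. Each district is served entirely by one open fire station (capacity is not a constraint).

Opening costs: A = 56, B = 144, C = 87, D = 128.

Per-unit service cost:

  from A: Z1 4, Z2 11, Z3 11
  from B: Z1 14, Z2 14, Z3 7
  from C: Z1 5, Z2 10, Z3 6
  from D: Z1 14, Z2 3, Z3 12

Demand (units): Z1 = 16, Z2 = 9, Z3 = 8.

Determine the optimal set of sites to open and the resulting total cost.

For any fixed open set, each district goes to its cheapest open site; total = fixed + service.
{C}: Z1→C 5·16=80, Z2→C 10·9=90, Z3→C 6·8=48. Service 218; fixed 87; total 305.
{A}: service 251 + fixed 56 = 307
{A, C}: service 202 + fixed 143 = 345
{A, B, C, D}: service 139 + fixed 415 = 554
No other subset beats 305.

Open C only; minimum total cost 305.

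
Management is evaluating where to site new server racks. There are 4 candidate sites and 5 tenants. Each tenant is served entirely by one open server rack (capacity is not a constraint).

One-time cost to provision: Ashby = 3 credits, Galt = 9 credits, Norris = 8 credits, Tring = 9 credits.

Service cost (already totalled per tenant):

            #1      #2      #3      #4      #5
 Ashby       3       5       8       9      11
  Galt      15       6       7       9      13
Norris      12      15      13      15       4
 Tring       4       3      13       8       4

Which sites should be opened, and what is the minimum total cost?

For any fixed open set, each tenant goes to its cheapest open site; total = fixed + service.
{Ashby, Tring}: #1→Ashby 3, #2→Tring 3, #3→Ashby 8, #4→Tring 8, #5→Tring 4. Service 26; fixed 12; total 38.
{Ashby}: service 36 + fixed 3 = 39
{Ashby, Norris}: service 29 + fixed 11 = 40
{Ashby, Galt, Norris, Tring}: service 25 + fixed 29 = 54
No other subset beats 38.

Open Ashby and Tring; minimum total cost 38.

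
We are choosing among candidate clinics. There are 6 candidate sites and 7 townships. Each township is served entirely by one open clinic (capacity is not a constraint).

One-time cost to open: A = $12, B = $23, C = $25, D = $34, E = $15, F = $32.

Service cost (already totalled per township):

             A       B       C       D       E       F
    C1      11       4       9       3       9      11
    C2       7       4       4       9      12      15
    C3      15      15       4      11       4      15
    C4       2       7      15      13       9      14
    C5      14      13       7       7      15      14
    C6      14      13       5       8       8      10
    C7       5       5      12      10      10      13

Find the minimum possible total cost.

Minimum total cost: 73

For any fixed open set, each township goes to its cheapest open site; total = fixed + service.
{A, C}: C1→C 9, C2→C 4, C3→C 4, C4→A 2, C5→C 7, C6→C 5, C7→A 5. Service 36; fixed 37; total 73.
{A, E}: service 49 + fixed 27 = 76
{A}: C1→A 11, C2→A 7, C3→A 15, C4→A 2, C5→A 14, C6→A 14, C7→A 5. Service 68; fixed 12; total 80.
{A, B, C, D, E, F}: service 30 + fixed 141 = 171
No other subset beats 73.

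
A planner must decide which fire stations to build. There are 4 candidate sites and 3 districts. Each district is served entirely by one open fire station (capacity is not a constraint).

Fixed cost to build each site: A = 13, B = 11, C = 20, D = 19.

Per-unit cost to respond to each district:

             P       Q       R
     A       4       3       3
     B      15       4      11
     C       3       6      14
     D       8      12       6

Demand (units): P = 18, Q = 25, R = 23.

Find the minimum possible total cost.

For any fixed open set, each district goes to its cheapest open site; total = fixed + service.
{A}: P→A 4·18=72, Q→A 3·25=75, R→A 3·23=69. Service 216; fixed 13; total 229.
{A, C}: P→C 3·18=54, Q→A 3·25=75, R→A 3·23=69. Service 198; fixed 33; total 231.
{A, B}: service 216 + fixed 24 = 240
{A, B, C, D}: P→C 3·18=54, Q→A 3·25=75, R→A 3·23=69. Service 198; fixed 63; total 261.
No other subset beats 229.

Minimum total cost: 229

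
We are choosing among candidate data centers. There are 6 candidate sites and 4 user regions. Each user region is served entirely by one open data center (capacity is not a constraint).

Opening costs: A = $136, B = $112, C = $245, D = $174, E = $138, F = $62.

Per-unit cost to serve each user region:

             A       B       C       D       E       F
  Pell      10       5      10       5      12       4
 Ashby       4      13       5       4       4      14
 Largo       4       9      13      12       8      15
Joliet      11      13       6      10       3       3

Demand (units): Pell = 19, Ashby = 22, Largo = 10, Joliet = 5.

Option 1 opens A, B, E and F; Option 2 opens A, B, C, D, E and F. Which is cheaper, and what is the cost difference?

Option 1: {A, B, E, F}: Pell→F 4·19=76, Ashby→A 4·22=88, Largo→A 4·10=40, Joliet→E 3·5=15. Service 219; fixed 448; total 667.
Option 2: {A, B, C, D, E, F}: Pell→F 4·19=76, Ashby→A 4·22=88, Largo→A 4·10=40, Joliet→E 3·5=15. Service 219; fixed 867; total 1086.
Difference: |667 − 1086| = 419.

Option 1 is cheaper by 419.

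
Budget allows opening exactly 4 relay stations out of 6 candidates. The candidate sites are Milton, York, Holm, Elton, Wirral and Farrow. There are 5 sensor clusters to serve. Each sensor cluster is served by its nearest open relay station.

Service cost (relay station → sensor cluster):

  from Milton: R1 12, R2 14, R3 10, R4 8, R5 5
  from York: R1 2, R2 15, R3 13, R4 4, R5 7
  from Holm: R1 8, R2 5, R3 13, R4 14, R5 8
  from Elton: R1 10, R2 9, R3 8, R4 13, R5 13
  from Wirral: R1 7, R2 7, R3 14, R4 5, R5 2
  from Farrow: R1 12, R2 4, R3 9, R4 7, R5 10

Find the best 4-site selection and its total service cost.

Choose York, Elton, Wirral and Farrow; total service cost 20.

With exactly 4 open, each sensor cluster uses its cheapest among the chosen.
{York, Elton, Wirral, Farrow}: R1→York 2, R2→Farrow 4, R3→Elton 8, R4→York 4, R5→Wirral 2. Service cost 20.
{Milton, York, Wirral, Farrow}: service cost 21
{York, Holm, Elton, Wirral}: service cost 21
Among all 15 size-4 choices, {York, Elton, Wirral, Farrow} is lowest.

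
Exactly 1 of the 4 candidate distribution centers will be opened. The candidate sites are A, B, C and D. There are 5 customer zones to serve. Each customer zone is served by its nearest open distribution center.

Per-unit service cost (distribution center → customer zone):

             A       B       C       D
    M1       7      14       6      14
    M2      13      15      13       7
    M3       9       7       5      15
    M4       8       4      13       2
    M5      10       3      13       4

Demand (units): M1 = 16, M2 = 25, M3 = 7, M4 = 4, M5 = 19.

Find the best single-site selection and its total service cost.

Choose D only; total service cost 588.

With exactly 1 open, each customer zone uses its cheapest among the chosen.
{D}: M1→D 14·16=224, M2→D 7·25=175, M3→D 15·7=105, M4→D 2·4=8, M5→D 4·19=76. Service cost 588.
{B}: service cost 721
{A}: service cost 722
Among all 4 size-1 choices, {D} is lowest.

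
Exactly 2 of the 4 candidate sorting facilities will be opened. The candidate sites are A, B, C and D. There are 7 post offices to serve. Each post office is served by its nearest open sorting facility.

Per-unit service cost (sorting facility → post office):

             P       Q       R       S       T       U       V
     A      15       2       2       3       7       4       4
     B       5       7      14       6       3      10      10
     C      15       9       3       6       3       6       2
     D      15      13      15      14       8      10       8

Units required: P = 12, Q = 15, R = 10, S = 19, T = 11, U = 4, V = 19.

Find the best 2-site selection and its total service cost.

Choose A and B; total service cost 292.

With exactly 2 open, each post office uses its cheapest among the chosen.
{A, B}: P→B 5·12=60, Q→A 2·15=30, R→A 2·10=20, S→A 3·19=57, T→B 3·11=33, U→A 4·4=16, V→A 4·19=76. Service cost 292.
{A, C}: service cost 374
{B, C}: service cost 404
Among all 6 size-2 choices, {A, B} is lowest.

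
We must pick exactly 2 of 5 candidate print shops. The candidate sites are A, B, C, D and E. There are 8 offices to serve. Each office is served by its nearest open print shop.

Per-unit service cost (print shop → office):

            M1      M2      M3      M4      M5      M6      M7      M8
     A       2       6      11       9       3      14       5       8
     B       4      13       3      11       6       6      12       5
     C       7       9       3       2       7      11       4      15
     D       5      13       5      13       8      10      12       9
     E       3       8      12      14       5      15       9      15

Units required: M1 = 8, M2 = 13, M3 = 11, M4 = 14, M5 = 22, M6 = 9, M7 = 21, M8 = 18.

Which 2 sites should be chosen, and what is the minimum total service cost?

With exactly 2 open, each office uses its cheapest among the chosen.
{A, C}: M1→A 2·8=16, M2→A 6·13=78, M3→C 3·11=33, M4→C 2·14=28, M5→A 3·22=66, M6→C 11·9=99, M7→C 4·21=84, M8→A 8·18=144. Service cost 548.
{A, B}: service cost 568
{B, C}: service cost 570
Among all 10 size-2 choices, {A, C} is lowest.

Choose A and C; total service cost 548.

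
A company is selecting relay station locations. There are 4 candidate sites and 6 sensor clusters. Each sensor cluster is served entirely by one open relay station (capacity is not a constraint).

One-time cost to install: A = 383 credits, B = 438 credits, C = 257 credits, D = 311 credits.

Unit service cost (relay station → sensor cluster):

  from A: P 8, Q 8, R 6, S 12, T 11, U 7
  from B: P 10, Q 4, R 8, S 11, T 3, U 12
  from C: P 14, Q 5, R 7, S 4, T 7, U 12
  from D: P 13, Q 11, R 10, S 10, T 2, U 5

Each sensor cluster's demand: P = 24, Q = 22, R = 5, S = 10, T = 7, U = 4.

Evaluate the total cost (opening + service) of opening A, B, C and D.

Total cost: 1773

Each sensor cluster is assigned to its cheapest site among the open ones.
{A, B, C, D}: P→A 8·24=192, Q→B 4·22=88, R→A 6·5=30, S→C 4·10=40, T→D 2·7=14, U→D 5·4=20. Service 384; fixed 1389; total 1773.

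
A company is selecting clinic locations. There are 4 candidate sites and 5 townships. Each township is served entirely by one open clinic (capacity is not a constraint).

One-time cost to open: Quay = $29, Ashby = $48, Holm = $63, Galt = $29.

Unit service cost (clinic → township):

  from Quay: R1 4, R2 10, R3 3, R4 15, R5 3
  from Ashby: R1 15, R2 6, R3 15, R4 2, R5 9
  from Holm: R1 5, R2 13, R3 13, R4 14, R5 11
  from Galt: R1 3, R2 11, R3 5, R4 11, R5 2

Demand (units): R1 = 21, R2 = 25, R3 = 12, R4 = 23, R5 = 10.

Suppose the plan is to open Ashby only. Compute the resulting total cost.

Total cost: 829

Each township is assigned to its cheapest site among the open ones.
{Ashby}: R1→Ashby 15·21=315, R2→Ashby 6·25=150, R3→Ashby 15·12=180, R4→Ashby 2·23=46, R5→Ashby 9·10=90. Service 781; fixed 48; total 829.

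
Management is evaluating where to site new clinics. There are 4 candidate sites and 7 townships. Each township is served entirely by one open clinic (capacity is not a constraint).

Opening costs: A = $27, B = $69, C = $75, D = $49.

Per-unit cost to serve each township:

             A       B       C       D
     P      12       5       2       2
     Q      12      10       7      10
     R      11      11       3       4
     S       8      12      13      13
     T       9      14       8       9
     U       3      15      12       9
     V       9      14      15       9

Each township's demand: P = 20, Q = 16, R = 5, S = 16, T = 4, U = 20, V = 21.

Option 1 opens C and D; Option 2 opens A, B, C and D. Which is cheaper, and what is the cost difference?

Option 1: {C, D}: P→C 2·20=40, Q→C 7·16=112, R→C 3·5=15, S→C 13·16=208, T→C 8·4=32, U→D 9·20=180, V→D 9·21=189. Service 776; fixed 124; total 900.
Option 2: {A, B, C, D}: P→C 2·20=40, Q→C 7·16=112, R→C 3·5=15, S→A 8·16=128, T→C 8·4=32, U→A 3·20=60, V→A 9·21=189. Service 576; fixed 220; total 796.
Difference: |900 − 796| = 104.

Option 2 is cheaper by 104.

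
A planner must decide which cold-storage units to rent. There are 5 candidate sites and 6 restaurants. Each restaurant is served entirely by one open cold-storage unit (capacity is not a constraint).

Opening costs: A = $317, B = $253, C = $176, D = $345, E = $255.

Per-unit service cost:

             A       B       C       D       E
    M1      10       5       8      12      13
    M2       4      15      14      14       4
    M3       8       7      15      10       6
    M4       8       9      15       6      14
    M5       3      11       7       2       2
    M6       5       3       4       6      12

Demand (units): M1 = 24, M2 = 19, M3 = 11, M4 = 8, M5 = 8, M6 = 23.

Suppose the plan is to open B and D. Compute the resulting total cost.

Each restaurant is assigned to its cheapest site among the open ones.
{B, D}: M1→B 5·24=120, M2→D 14·19=266, M3→B 7·11=77, M4→D 6·8=48, M5→D 2·8=16, M6→B 3·23=69. Service 596; fixed 598; total 1194.

Total cost: 1194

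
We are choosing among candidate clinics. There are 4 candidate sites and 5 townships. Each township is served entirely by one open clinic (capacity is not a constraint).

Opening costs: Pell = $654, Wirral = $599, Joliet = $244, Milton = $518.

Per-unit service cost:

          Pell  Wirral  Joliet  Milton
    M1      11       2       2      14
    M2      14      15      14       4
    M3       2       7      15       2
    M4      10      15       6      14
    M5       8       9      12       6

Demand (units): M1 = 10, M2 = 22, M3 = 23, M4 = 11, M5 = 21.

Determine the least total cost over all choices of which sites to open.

Minimum total cost: 1072

For any fixed open set, each township goes to its cheapest open site; total = fixed + service.
{Milton}: M1→Milton 14·10=140, M2→Milton 4·22=88, M3→Milton 2·23=46, M4→Milton 14·11=154, M5→Milton 6·21=126. Service 554; fixed 518; total 1072.
{Joliet, Milton}: service 346 + fixed 762 = 1108
{Joliet}: M1→Joliet 2·10=20, M2→Joliet 14·22=308, M3→Joliet 15·23=345, M4→Joliet 6·11=66, M5→Joliet 12·21=252. Service 991; fixed 244; total 1235.
{Pell, Wirral, Joliet, Milton}: service 346 + fixed 2015 = 2361
No other subset beats 1072.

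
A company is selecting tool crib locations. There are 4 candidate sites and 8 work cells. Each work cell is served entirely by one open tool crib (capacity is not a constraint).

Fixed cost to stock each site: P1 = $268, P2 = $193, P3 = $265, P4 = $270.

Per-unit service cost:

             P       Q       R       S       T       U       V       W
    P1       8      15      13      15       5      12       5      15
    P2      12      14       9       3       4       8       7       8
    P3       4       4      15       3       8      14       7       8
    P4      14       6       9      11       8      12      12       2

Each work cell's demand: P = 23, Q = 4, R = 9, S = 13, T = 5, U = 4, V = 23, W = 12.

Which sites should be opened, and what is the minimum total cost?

Open P3 only; minimum total cost 900.

For any fixed open set, each work cell goes to its cheapest open site; total = fixed + service.
{P3}: P→P3 4·23=92, Q→P3 4·4=16, R→P3 15·9=135, S→P3 3·13=39, T→P3 8·5=40, U→P3 14·4=56, V→P3 7·23=161, W→P3 8·12=96. Service 635; fixed 265; total 900.
{P2}: service 761 + fixed 193 = 954
{P2, P3}: service 537 + fixed 458 = 995
{P1, P2, P3, P4}: P→P3 4·23=92, Q→P3 4·4=16, R→P2 9·9=81, S→P2 3·13=39, T→P2 4·5=20, U→P2 8·4=32, V→P1 5·23=115, W→P4 2·12=24. Service 419; fixed 996; total 1415.
No other subset beats 900.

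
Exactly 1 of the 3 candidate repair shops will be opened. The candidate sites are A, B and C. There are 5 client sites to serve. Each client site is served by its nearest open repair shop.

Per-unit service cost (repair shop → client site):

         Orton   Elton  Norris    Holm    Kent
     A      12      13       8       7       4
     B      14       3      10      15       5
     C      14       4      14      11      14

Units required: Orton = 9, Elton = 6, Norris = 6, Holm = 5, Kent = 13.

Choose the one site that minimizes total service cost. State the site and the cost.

With exactly 1 open, each client site uses its cheapest among the chosen.
{A}: Orton→A 12·9=108, Elton→A 13·6=78, Norris→A 8·6=48, Holm→A 7·5=35, Kent→A 4·13=52. Service cost 321.
{B}: service cost 344
{C}: service cost 471
Among all 3 size-1 choices, {A} is lowest.

Choose A only; total service cost 321.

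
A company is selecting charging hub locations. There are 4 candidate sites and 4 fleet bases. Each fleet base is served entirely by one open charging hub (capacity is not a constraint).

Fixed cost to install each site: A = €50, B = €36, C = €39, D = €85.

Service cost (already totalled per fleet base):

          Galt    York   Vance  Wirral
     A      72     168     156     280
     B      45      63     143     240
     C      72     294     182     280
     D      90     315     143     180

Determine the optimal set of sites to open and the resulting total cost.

Open B only; minimum total cost 527.

For any fixed open set, each fleet base goes to its cheapest open site; total = fixed + service.
{B}: Galt→B 45, York→B 63, Vance→B 143, Wirral→B 240. Service 491; fixed 36; total 527.
{B, D}: service 431 + fixed 121 = 552
{B, C}: service 491 + fixed 75 = 566
{A, B, C, D}: service 431 + fixed 210 = 641
No other subset beats 527.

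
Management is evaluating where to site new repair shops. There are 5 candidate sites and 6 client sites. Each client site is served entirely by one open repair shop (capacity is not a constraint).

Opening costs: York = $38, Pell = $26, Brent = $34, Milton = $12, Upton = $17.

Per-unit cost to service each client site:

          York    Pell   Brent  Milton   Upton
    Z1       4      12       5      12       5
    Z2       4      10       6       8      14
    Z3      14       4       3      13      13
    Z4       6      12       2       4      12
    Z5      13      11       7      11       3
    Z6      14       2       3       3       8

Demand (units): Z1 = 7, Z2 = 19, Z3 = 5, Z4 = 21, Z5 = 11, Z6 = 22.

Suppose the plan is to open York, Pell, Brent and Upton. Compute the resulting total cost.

Total cost: 353

Each client site is assigned to its cheapest site among the open ones.
{York, Pell, Brent, Upton}: Z1→York 4·7=28, Z2→York 4·19=76, Z3→Brent 3·5=15, Z4→Brent 2·21=42, Z5→Upton 3·11=33, Z6→Pell 2·22=44. Service 238; fixed 115; total 353.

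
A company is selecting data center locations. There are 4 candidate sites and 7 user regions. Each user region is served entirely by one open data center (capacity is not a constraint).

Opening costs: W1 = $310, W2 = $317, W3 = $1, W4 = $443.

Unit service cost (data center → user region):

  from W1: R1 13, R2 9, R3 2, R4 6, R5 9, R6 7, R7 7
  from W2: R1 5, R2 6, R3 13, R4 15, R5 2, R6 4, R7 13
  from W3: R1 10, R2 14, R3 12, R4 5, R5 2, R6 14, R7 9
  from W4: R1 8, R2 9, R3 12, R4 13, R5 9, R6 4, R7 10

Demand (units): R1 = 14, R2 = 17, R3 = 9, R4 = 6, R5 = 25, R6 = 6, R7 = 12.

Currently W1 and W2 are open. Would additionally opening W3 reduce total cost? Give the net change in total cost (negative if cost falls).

Yes — net change −5 (cost falls by 5).

Current service cost with {W1, W2}: 384.
Adding W3: each user region re-picks its cheapest; new service cost 378, saving 6.
Extra fixed cost: 1. Net change = 1 − 6 = -5.
(Totals: 1011 → 1006.)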